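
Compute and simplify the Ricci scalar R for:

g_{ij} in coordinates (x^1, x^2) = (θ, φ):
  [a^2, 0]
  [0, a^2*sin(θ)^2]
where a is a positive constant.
Non-zero Christoffel symbols (Γ^k_{ij} = Γ^k_{ji}):
Γ^θ_{φ φ} = -sin(2*θ)/2
Γ^φ_{θ φ} = 1/tan(θ)
Ricci tensor (R_{ij} = R^k_{ikj}): R_{θθ} = 1, R_{θφ} = 0, R_{φφ} = sin(θ)^2
Inverse metric: g^{θθ} = 1/a^2, g^{φφ} = 1/(a^2*sin(θ)^2)
R = g^{ij} R_{ij} = (1/a^2)(1) + (1/(a^2*sin(θ)^2))(sin(θ)^2) = 2/a^2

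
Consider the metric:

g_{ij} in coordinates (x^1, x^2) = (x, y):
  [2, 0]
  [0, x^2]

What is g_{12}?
With x^1 = x, x^2 = y, g_{12} = g_{xy} is the row-1, column-2 entry of the matrix.
g_{12} = 0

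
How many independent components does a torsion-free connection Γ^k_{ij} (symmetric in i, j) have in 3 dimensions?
Γ^k_{ij} has n choices for the upper index and n(n+1)/2 independent symmetric lower index pairs.
Total = 3 × 3×4/2 = 3 × 6 = 18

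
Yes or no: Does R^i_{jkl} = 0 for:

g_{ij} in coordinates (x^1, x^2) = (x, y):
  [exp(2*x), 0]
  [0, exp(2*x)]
Non-zero Christoffel symbols:
Γ^x_{x x} = 1
Γ^x_{y y} = -1
Γ^y_{x y} = 1
Ricci tensor: R_{xx} = 0, R_{xy} = 0, R_{yy} = 0
All R_{ij} vanish; in 2 dimensions the Riemann tensor is fully determined by the Ricci tensor, so R^i_{jkl} = 0: the metric is flat (curvilinear coordinates on flat space).
Yes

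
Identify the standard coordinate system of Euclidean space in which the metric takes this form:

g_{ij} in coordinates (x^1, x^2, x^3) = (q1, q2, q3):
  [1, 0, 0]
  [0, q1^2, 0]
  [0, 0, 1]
The line element ds^2 = dq1^2 + q1^2 dq2^2 + dq3^2 is dr^2 + r^2 dθ^2 + dz^2 with q1 = r, q2 = θ, q3 = z.
cylindrical coordinates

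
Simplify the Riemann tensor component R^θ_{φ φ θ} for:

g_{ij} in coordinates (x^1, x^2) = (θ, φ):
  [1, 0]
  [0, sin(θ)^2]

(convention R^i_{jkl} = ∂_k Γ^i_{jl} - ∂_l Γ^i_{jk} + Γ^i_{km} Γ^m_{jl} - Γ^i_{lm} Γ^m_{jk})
Non-zero Christoffel symbols (Γ^k_{ij} = Γ^k_{ji}):
Γ^θ_{φ φ} = -sin(2*θ)/2
Γ^φ_{θ φ} = 1/tan(θ)
R^θ_{φ φ θ} = ∂_φ Γ^θ_{φ θ} - ∂_θ Γ^θ_{φ φ} + Γ^θ_{φ m} Γ^m_{φ θ} - Γ^θ_{θ m} Γ^m_{φ φ}
  = (0) - (-cos(2*θ)) + (-cos(θ)^2) - (0) = -sin(θ)^2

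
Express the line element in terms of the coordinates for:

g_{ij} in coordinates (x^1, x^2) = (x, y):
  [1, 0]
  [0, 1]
ds^2 = g_{ij} dx^i dx^j; only the non-zero components contribute.
ds^2 = dx^2 + dy^2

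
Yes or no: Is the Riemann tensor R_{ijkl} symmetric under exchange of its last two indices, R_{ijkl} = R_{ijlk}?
It is antisymmetric in the last pair: R_{ijkl} = -R_{ijlk}.
No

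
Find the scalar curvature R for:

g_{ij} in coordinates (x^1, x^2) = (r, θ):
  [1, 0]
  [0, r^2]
Non-zero Christoffel symbols (Γ^k_{ij} = Γ^k_{ji}):
Γ^r_{θ θ} = -r
Γ^θ_{r θ} = 1/r
Ricci tensor (R_{ij} = R^k_{ikj}): R_{rr} = 0, R_{rθ} = 0, R_{θθ} = 0
Inverse metric: g^{rr} = 1, g^{θθ} = 1/r^2
R = g^{ij} R_{ij} = (1)(0) + (1/r^2)(0) = 0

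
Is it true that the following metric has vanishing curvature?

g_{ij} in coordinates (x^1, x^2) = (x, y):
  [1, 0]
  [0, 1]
All metric components are constant, so every Christoffel symbol vanishes and R^i_{jkl} = 0.
Yes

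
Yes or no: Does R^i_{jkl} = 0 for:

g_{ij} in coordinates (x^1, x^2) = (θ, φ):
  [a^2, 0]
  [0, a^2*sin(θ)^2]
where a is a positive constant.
Non-zero Christoffel symbols:
Γ^θ_{φ φ} = -sin(2*θ)/2
Γ^φ_{θ φ} = 1/tan(θ)
Ricci tensor: R_{θθ} = 1, R_{θφ} = 0, R_{φφ} = sin(θ)^2
The Ricci tensor is non-zero, so the Riemann tensor is non-zero: not flat.
No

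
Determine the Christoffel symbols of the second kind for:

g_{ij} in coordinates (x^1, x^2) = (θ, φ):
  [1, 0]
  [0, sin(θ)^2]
Using Γ^k_{ij} = (1/2) g^{km} (∂_i g_{mj} + ∂_j g_{mi} - ∂_m g_{ij}); the metric is diagonal, so only the m = k term contributes.
Non-zero symbols (using the symmetry Γ^k_{ij} = Γ^k_{ji}):
Γ^θ_{φ φ} = (1/2) g^{θθ} (∂_φ g_{θφ} + ∂_φ g_{θφ} - ∂_θ g_{φφ}) = (1/2)(1)((0) + (0) - (sin(2*θ))) = -sin(2*θ)/2
Γ^φ_{θ φ} = (1/2) g^{φφ} (∂_θ g_{φφ} + ∂_φ g_{φθ} - ∂_φ g_{θφ}) = (1/2)(1/sin(θ)^2)((sin(2*θ)) + (0) - (0)) = 1/tan(θ)
All other Christoffel symbols are zero.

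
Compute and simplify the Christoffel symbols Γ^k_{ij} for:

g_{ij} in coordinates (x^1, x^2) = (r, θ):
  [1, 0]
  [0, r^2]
Using Γ^k_{ij} = (1/2) g^{km} (∂_i g_{mj} + ∂_j g_{mi} - ∂_m g_{ij}); the metric is diagonal, so only the m = k term contributes.
Non-zero symbols (using the symmetry Γ^k_{ij} = Γ^k_{ji}):
Γ^r_{θ θ} = (1/2) g^{rr} (∂_θ g_{rθ} + ∂_θ g_{rθ} - ∂_r g_{θθ}) = (1/2)(1)((0) + (0) - (2*r)) = -r
Γ^θ_{r θ} = (1/2) g^{θθ} (∂_r g_{θθ} + ∂_θ g_{θr} - ∂_θ g_{rθ}) = (1/2)(1/r^2)((2*r) + (0) - (0)) = 1/r
All other Christoffel symbols are zero.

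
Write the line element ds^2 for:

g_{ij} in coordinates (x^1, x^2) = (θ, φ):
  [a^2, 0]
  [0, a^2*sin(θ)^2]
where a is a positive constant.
ds^2 = g_{ij} dx^i dx^j; only the non-zero components contribute.
ds^2 = a^2 dθ^2 + a^2*sin(θ)^2 dφ^2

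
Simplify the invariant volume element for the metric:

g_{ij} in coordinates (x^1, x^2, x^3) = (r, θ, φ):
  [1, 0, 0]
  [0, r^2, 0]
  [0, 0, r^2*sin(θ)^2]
det(g) = r^4*sin(θ)^2
√|det(g)| = r^2*sin(θ) (taking 0 < θ < π so that |sin(θ)| = sin(θ))
Volume element: dV = r^2*sin(θ) dr dθ dφ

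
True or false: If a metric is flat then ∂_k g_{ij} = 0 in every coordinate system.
Flatness means R^i_{jkl} = 0; the components can still vary, e.g. the flat plane in polar coordinates has g_{θθ} = r^2.
False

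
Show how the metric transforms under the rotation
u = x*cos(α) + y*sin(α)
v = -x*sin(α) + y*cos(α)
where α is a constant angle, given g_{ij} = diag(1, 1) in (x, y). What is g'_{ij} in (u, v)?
Invert the transformation: x = u*cos(α) - v*sin(α), y = u*sin(α) + v*cos(α)
g'_{ij} = (∂x^k/∂x'^i)(∂x^l/∂x'^j) g_{kl}; with g_{kl} = δ_{kl} this is Σ_k (∂x^k/∂x'^i)(∂x^k/∂x'^j).
Jacobian: ∂x/∂u = cos(α), ∂x/∂v = -sin(α), ∂y/∂u = sin(α), ∂y/∂v = cos(α)
g'_{uu} = (cos(α))(cos(α)) + (sin(α))(sin(α)) = 1
g'_{uv} = (cos(α))(-sin(α)) + (sin(α))(cos(α)) = 0
g'_{vv} = (-sin(α))(-sin(α)) + (cos(α))(cos(α)) = 1
g'_{ij} = diag(1, 1)
The Euclidean metric is invariant under rotations.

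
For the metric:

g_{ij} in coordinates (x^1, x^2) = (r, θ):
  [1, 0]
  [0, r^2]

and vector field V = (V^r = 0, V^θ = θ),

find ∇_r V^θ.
Non-zero Christoffel symbols:
Γ^r_{θ θ} = -r
Γ^θ_{r θ} = 1/r
∇_r V^θ = ∂_r V^θ + Γ^θ_{r j} V^j
  = (0) + (0)(0) + (1/r)(θ)
  = θ/r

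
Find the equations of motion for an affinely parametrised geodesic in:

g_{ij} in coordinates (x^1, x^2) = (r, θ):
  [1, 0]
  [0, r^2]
Geodesic equation: d^2x^k/dλ^2 + Γ^k_{ij} (dx^i/dλ)(dx^j/dλ) = 0.
Non-zero Christoffel symbols:
Γ^r_{θ θ} = -r
Γ^θ_{r θ} = 1/r
Substituting (the symmetric pair Γ^k_{ij}, Γ^k_{ji} combines into a factor 2):
d^2r/dλ^2 - r (dθ/dλ)^2 = 0
d^2θ/dλ^2 + (2/r) (dr/dλ)(dθ/dλ) = 0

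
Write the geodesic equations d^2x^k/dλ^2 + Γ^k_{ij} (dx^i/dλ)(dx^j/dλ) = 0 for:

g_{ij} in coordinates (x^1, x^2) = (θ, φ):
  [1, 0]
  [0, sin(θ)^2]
Geodesic equation: d^2x^k/dλ^2 + Γ^k_{ij} (dx^i/dλ)(dx^j/dλ) = 0.
Non-zero Christoffel symbols:
Γ^θ_{φ φ} = -sin(2*θ)/2
Γ^φ_{θ φ} = 1/tan(θ)
Substituting (the symmetric pair Γ^k_{ij}, Γ^k_{ji} combines into a factor 2):
d^2θ/dλ^2 - (sin(2*θ)/2) (dφ/dλ)^2 = 0
d^2φ/dλ^2 + (2/tan(θ)) (dθ/dλ)(dφ/dλ) = 0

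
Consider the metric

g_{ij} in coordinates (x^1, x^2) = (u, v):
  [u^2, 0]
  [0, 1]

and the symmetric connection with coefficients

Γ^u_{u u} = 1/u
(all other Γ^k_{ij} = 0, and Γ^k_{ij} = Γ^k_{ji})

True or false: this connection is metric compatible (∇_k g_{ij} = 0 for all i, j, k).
Using ∇_k g_{ij} = ∂_k g_{ij} - Γ^m_{ki} g_{mj} - Γ^m_{kj} g_{im}:
e.g. ∇_u g_{uu} = (2*u) - (u) - (u) = 0
Every component ∇_k g_{ij} vanishes: the connection is metric compatible.
True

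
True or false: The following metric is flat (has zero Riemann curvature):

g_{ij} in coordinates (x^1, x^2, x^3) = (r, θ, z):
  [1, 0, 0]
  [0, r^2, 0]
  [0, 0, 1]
Non-zero Christoffel symbols:
Γ^r_{θ θ} = -r
Γ^θ_{r θ} = 1/r
Ricci tensor: R_{rr} = 0, R_{rθ} = 0, R_{rz} = 0, R_{θθ} = 0, R_{θz} = 0, R_{zz} = 0
All R_{ij} vanish; in 3 dimensions the Riemann tensor is fully determined by the Ricci tensor, so R^i_{jkl} = 0: the metric is flat (curvilinear coordinates on flat space).
True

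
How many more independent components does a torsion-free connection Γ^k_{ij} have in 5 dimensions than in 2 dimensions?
Independent components in n dimensions: n × n(n+1)/2 = n^2(n+1)/2.
5D: 5 × 15 = 75
2D: 2 × 3 = 6
Difference = 75 - 6 = 69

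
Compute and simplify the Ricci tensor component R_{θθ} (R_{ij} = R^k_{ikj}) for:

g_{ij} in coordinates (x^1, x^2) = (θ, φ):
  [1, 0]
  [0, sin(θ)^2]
Non-zero Christoffel symbols (Γ^k_{ij} = Γ^k_{ji}):
Γ^θ_{φ φ} = -sin(2*θ)/2
Γ^φ_{θ φ} = 1/tan(θ)
R^θ_{θ θ θ} = 0 (a repeated index in an antisymmetric pair)
R^φ_{θ φ θ} = ∂_φ Γ^φ_{θ θ} - ∂_θ Γ^φ_{θ φ} + Γ^φ_{φ m} Γ^m_{θ θ} - Γ^φ_{θ m} Γ^m_{θ φ}
  = (0) - (-1/sin(θ)^2) + (0) - (1/tan(θ)^2) = 1
R_{θθ} = R^θ_{θ θ θ} + R^φ_{θ φ θ} = (0) + (1) = 1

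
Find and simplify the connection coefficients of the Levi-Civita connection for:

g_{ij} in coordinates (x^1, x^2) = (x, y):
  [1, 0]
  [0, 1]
Using Γ^k_{ij} = (1/2) g^{km} (∂_i g_{mj} + ∂_j g_{mi} - ∂_m g_{ij}); the metric is diagonal, so only the m = k term contributes.
Every metric component is constant, so all ∂_m g_{ij} = 0 and every Christoffel symbol vanishes.
All Christoffel symbols are zero.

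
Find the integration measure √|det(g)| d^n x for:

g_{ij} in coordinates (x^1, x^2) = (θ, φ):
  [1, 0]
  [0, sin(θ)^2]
det(g) = sin(θ)^2
√|det(g)| = sin(θ) (taking 0 < θ < π so that |sin(θ)| = sin(θ))
Volume element: dV = sin(θ) dθ dφ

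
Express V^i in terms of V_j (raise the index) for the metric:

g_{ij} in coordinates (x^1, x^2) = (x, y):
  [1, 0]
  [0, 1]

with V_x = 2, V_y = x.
Inverse metric (diagonal): g^{xx} = 1, g^{yy} = 1
V^i = g^{ij} V_j:
V^x = (1)(2) + (0)(x) = 2
V^y = (0)(2) + (1)(x) = x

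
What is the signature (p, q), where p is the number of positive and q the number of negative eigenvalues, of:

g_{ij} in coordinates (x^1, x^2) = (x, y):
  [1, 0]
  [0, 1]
The metric is diagonal, so its eigenvalues are the diagonal entries: 1, 1 (at a generic point, where coordinate-dependent entries are positive).
2 positive, 0 negative.
(2, 0) - Riemannian (positive definite)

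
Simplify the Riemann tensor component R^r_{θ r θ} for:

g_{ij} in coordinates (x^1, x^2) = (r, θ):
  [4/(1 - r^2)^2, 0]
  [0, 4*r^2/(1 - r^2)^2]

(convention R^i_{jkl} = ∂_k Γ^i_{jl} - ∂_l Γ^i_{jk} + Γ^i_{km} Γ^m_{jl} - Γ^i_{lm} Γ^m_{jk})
Non-zero Christoffel symbols (Γ^k_{ij} = Γ^k_{ji}):
Γ^r_{r r} = 2*r/(1 - r^2)
Γ^r_{θ θ} = (r^3 + r)/(r^2 - 1)
Γ^θ_{r θ} = (-r^2 - 1)/(r^3 - r)
R^r_{θ r θ} = ∂_r Γ^r_{θ θ} - ∂_θ Γ^r_{θ r} + Γ^r_{r m} Γ^m_{θ θ} - Γ^r_{θ m} Γ^m_{θ r}
  = ((r^4 - 4*r^2 - 1)/(r^2 - 1)^2) - (0) + (-2*r^2*(r^2 + 1)/(r^2 - 1)^2) - (-(r^2 + 1)^2/(r^2 - 1)^2) = -4*r^2/(r^2 - 1)^2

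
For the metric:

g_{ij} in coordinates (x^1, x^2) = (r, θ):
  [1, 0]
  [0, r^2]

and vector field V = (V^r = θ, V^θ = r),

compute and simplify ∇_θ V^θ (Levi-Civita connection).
Non-zero Christoffel symbols:
Γ^r_{θ θ} = -r
Γ^θ_{r θ} = 1/r
∇_θ V^θ = ∂_θ V^θ + Γ^θ_{θ j} V^j
  = (0) + (1/r)(θ) + (0)(r)
  = θ/r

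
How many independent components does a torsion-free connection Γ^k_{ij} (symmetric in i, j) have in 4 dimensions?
Γ^k_{ij} has n choices for the upper index and n(n+1)/2 independent symmetric lower index pairs.
Total = 4 × 4×5/2 = 4 × 10 = 40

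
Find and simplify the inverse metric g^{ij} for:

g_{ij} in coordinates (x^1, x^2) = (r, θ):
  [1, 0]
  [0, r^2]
The metric is diagonal, so g^{ij} is diagonal with entries 1/g_{ii}: diag(1, 1/(r^2)).
g^{ij}:
  [1, 0]
  [0, 1/r^2]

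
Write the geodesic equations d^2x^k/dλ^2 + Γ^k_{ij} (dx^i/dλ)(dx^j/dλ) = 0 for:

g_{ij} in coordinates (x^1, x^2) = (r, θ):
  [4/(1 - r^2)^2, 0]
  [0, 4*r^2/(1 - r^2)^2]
Geodesic equation: d^2x^k/dλ^2 + Γ^k_{ij} (dx^i/dλ)(dx^j/dλ) = 0.
Non-zero Christoffel symbols:
Γ^r_{r r} = 2*r/(1 - r^2)
Γ^r_{θ θ} = (r^3 + r)/(r^2 - 1)
Γ^θ_{r θ} = (-r^2 - 1)/(r^3 - r)
Substituting (the symmetric pair Γ^k_{ij}, Γ^k_{ji} combines into a factor 2):
d^2r/dλ^2 + (2*r/(1 - r^2)) (dr/dλ)^2 + ((r^3 + r)/(r^2 - 1)) (dθ/dλ)^2 = 0
d^2θ/dλ^2 + ((-2*r^2 - 2)/(r^3 - r)) (dr/dλ)(dθ/dλ) = 0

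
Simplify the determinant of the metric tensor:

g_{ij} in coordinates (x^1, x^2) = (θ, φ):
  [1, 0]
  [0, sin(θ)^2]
For a 2×2 metric: det(g) = g_{11}·g_{22} - g_{12}·g_{21}
= (1)·(sin(θ)^2) - (0)·(0)
= sin(θ)^2 - 0
det(g) = sin(θ)^2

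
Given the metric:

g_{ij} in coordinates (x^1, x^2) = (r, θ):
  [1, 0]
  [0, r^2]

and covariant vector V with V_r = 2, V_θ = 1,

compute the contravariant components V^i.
Inverse metric (diagonal): g^{rr} = 1, g^{θθ} = 1/r^2
V^i = g^{ij} V_j:
V^r = (1)(2) + (0)(1) = 2
V^θ = (0)(2) + (1/r^2)(1) = 1/r^2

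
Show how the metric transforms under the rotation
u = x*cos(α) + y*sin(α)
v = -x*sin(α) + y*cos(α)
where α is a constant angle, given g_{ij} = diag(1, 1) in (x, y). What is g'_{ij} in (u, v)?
Invert the transformation: x = u*cos(α) - v*sin(α), y = u*sin(α) + v*cos(α)
g'_{ij} = (∂x^k/∂x'^i)(∂x^l/∂x'^j) g_{kl}; with g_{kl} = δ_{kl} this is Σ_k (∂x^k/∂x'^i)(∂x^k/∂x'^j).
Jacobian: ∂x/∂u = cos(α), ∂x/∂v = -sin(α), ∂y/∂u = sin(α), ∂y/∂v = cos(α)
g'_{uu} = (cos(α))(cos(α)) + (sin(α))(sin(α)) = 1
g'_{uv} = (cos(α))(-sin(α)) + (sin(α))(cos(α)) = 0
g'_{vv} = (-sin(α))(-sin(α)) + (cos(α))(cos(α)) = 1
g'_{ij} = diag(1, 1)
The Euclidean metric is invariant under rotations.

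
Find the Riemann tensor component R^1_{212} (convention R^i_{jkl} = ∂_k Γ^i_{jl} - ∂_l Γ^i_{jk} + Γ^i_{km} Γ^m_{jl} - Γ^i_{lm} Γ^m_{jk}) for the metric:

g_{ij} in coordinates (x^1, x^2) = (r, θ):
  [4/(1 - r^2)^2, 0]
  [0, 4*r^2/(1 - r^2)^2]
Non-zero Christoffel symbols (Γ^k_{ij} = Γ^k_{ji}):
Γ^r_{r r} = 2*r/(1 - r^2)
Γ^r_{θ θ} = (r^3 + r)/(r^2 - 1)
Γ^θ_{r θ} = (-r^2 - 1)/(r^3 - r)
R^r_{θ r θ} = ∂_r Γ^r_{θ θ} - ∂_θ Γ^r_{θ r} + Γ^r_{r m} Γ^m_{θ θ} - Γ^r_{θ m} Γ^m_{θ r}
  = ((r^4 - 4*r^2 - 1)/(r^2 - 1)^2) - (0) + (-2*r^2*(r^2 + 1)/(r^2 - 1)^2) - (-(r^2 + 1)^2/(r^2 - 1)^2) = -4*r^2/(r^2 - 1)^2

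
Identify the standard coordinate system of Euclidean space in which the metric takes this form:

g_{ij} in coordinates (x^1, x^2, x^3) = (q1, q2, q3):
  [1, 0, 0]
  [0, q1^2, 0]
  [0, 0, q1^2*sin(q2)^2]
The line element ds^2 = dq1^2 + q1^2 dq2^2 + q1^2 sin(q2)^2 dq3^2 is dr^2 + r^2 dθ^2 + r^2 sin(θ)^2 dφ^2 with q1 = r, q2 = θ, q3 = φ.
spherical coordinates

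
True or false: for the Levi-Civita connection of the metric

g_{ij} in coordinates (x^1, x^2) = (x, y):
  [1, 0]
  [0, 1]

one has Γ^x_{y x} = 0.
Γ^x_{y x} = (1/2) g^{xx} (∂_y g_{xx} + ∂_x g_{xy} - ∂_x g_{yx}) = (1/2)(1)((0) + (0) - (0)) = 0
This equals the proposed value 0.
True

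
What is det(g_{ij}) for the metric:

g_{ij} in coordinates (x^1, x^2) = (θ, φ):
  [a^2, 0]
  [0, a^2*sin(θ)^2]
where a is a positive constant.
For a 2×2 metric: det(g) = g_{11}·g_{22} - g_{12}·g_{21}
= (a^2)·(a^2*sin(θ)^2) - (0)·(0)
= a^4*sin(θ)^2 - 0
det(g) = a^4*sin(θ)^2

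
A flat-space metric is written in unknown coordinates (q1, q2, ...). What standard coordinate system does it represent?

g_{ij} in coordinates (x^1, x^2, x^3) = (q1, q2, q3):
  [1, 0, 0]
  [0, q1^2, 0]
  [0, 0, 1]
The line element ds^2 = dq1^2 + q1^2 dq2^2 + dq3^2 is dr^2 + r^2 dθ^2 + dz^2 with q1 = r, q2 = θ, q3 = z.
cylindrical coordinates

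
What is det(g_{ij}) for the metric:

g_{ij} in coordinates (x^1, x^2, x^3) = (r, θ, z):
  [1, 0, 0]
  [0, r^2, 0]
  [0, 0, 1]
Diagonal metric: det(g) = g_{11}·g_{22}·g_{33}
= (1)·(r^2)·(1)
det(g) = r^2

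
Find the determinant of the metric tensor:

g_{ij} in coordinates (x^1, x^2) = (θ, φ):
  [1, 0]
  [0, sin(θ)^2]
For a 2×2 metric: det(g) = g_{11}·g_{22} - g_{12}·g_{21}
= (1)·(sin(θ)^2) - (0)·(0)
= sin(θ)^2 - 0
det(g) = sin(θ)^2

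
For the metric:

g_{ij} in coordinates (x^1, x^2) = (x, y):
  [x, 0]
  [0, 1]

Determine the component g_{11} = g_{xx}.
With x^1 = x, x^2 = y, g_{11} = g_{xx} is the row-1, column-1 entry of the matrix.
g_{11} = x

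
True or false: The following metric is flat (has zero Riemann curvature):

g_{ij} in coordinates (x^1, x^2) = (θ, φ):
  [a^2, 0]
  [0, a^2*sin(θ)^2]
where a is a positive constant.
Non-zero Christoffel symbols:
Γ^θ_{φ φ} = -sin(2*θ)/2
Γ^φ_{θ φ} = 1/tan(θ)
Ricci tensor: R_{θθ} = 1, R_{θφ} = 0, R_{φφ} = sin(θ)^2
The Ricci tensor is non-zero, so the Riemann tensor is non-zero: not flat.
False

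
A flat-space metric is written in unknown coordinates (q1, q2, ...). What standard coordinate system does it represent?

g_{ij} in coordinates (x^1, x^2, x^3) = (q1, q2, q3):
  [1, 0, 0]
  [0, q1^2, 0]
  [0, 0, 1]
The line element ds^2 = dq1^2 + q1^2 dq2^2 + dq3^2 is dr^2 + r^2 dθ^2 + dz^2 with q1 = r, q2 = θ, q3 = z.
cylindrical coordinates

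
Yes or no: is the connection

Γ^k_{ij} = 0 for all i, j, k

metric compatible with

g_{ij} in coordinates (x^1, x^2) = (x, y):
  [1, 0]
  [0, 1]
Using ∇_k g_{ij} = ∂_k g_{ij} - Γ^m_{ki} g_{mj} - Γ^m_{kj} g_{im}:
e.g. ∇_y g_{xx} = (0) - (0) - (0) = 0
Every component ∇_k g_{ij} vanishes: the connection is metric compatible.
Yes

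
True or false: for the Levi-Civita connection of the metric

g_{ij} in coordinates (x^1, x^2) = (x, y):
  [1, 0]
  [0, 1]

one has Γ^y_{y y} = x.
Γ^y_{y y} = (1/2) g^{yy} (∂_y g_{yy} + ∂_y g_{yy} - ∂_y g_{yy}) = (1/2)(1)((0) + (0) - (0)) = 0
This differs from the proposed value x.
False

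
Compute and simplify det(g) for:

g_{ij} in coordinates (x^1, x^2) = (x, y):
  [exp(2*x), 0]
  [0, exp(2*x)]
For a 2×2 metric: det(g) = g_{11}·g_{22} - g_{12}·g_{21}
= (exp(2*x))·(exp(2*x)) - (0)·(0)
= exp(4*x) - 0
det(g) = exp(4*x)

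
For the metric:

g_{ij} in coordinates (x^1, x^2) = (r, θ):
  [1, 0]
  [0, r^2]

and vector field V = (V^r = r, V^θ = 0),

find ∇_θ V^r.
Non-zero Christoffel symbols:
Γ^r_{θ θ} = -r
Γ^θ_{r θ} = 1/r
∇_θ V^r = ∂_θ V^r + Γ^r_{θ j} V^j
  = (0) + (0)(r) + (-r)(0)
  = 0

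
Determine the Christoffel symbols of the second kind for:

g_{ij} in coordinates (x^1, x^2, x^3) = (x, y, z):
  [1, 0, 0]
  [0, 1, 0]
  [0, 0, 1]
Using Γ^k_{ij} = (1/2) g^{km} (∂_i g_{mj} + ∂_j g_{mi} - ∂_m g_{ij}); the metric is diagonal, so only the m = k term contributes.
Every metric component is constant, so all ∂_m g_{ij} = 0 and every Christoffel symbol vanishes.
All Christoffel symbols are zero.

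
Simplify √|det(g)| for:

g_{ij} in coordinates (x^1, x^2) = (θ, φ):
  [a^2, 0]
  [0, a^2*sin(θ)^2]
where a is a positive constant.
det(g) = a^4*sin(θ)^2
√|det(g)| = a^2*sin(θ) (taking 0 < θ < π so that |sin(θ)| = sin(θ))
Volume element: dV = a^2*sin(θ) dθ dφ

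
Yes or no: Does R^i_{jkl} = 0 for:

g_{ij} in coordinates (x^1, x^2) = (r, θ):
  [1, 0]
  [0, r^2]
Non-zero Christoffel symbols:
Γ^r_{θ θ} = -r
Γ^θ_{r θ} = 1/r
Ricci tensor: R_{rr} = 0, R_{rθ} = 0, R_{θθ} = 0
All R_{ij} vanish; in 2 dimensions the Riemann tensor is fully determined by the Ricci tensor, so R^i_{jkl} = 0: the metric is flat (curvilinear coordinates on flat space).
Yes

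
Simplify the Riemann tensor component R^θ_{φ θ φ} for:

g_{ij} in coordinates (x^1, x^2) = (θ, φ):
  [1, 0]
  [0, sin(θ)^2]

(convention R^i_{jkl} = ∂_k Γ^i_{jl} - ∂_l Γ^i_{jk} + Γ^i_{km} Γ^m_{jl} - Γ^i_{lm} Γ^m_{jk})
Non-zero Christoffel symbols (Γ^k_{ij} = Γ^k_{ji}):
Γ^θ_{φ φ} = -sin(2*θ)/2
Γ^φ_{θ φ} = 1/tan(θ)
R^θ_{φ θ φ} = ∂_θ Γ^θ_{φ φ} - ∂_φ Γ^θ_{φ θ} + Γ^θ_{θ m} Γ^m_{φ φ} - Γ^θ_{φ m} Γ^m_{φ θ}
  = (-cos(2*θ)) - (0) + (0) - (-cos(θ)^2) = sin(θ)^2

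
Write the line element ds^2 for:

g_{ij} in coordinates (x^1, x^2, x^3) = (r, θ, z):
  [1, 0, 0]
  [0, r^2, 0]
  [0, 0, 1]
ds^2 = g_{ij} dx^i dx^j; only the non-zero components contribute.
ds^2 = dr^2 + r^2 dθ^2 + dz^2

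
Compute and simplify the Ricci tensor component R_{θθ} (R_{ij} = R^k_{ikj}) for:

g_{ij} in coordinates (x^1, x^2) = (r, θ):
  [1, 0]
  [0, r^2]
Non-zero Christoffel symbols (Γ^k_{ij} = Γ^k_{ji}):
Γ^r_{θ θ} = -r
Γ^θ_{r θ} = 1/r
R^r_{θ r θ} = ∂_r Γ^r_{θ θ} - ∂_θ Γ^r_{θ r} + Γ^r_{r m} Γ^m_{θ θ} - Γ^r_{θ m} Γ^m_{θ r}
  = (-1) - (0) + (0) - (-1) = 0
R^θ_{θ θ θ} = 0 (a repeated index in an antisymmetric pair)
R_{θθ} = R^r_{θ r θ} + R^θ_{θ θ θ} = (0) + (0) = 0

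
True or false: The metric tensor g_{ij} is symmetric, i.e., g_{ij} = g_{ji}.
By definition the metric is a symmetric bilinear form, g_{ij} = g_{ji}.
True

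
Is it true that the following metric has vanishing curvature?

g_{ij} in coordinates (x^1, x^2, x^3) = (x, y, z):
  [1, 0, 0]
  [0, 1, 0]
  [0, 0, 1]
All metric components are constant, so every Christoffel symbol vanishes and R^i_{jkl} = 0.
Yes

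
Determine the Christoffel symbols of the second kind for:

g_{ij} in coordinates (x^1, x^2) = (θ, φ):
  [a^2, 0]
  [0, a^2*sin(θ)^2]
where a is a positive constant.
Using Γ^k_{ij} = (1/2) g^{km} (∂_i g_{mj} + ∂_j g_{mi} - ∂_m g_{ij}); the metric is diagonal, so only the m = k term contributes.
Non-zero symbols (using the symmetry Γ^k_{ij} = Γ^k_{ji}):
Γ^θ_{φ φ} = (1/2) g^{θθ} (∂_φ g_{θφ} + ∂_φ g_{θφ} - ∂_θ g_{φφ}) = (1/2)(1/a^2)((0) + (0) - (a^2*sin(2*θ))) = -sin(2*θ)/2
Γ^φ_{θ φ} = (1/2) g^{φφ} (∂_θ g_{φφ} + ∂_φ g_{φθ} - ∂_φ g_{θφ}) = (1/2)(1/(a^2*sin(θ)^2))((a^2*sin(2*θ)) + (0) - (0)) = 1/tan(θ)
All other Christoffel symbols are zero.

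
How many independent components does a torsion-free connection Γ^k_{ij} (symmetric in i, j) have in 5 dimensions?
Γ^k_{ij} has n choices for the upper index and n(n+1)/2 independent symmetric lower index pairs.
Total = 5 × 5×6/2 = 5 × 15 = 75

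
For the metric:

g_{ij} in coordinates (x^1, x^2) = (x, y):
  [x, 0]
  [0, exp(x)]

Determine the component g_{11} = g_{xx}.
With x^1 = x, x^2 = y, g_{11} = g_{xx} is the row-1, column-1 entry of the matrix.
g_{11} = x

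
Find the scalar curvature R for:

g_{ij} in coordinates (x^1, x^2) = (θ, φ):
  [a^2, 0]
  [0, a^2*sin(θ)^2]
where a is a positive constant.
Non-zero Christoffel symbols (Γ^k_{ij} = Γ^k_{ji}):
Γ^θ_{φ φ} = -sin(2*θ)/2
Γ^φ_{θ φ} = 1/tan(θ)
Ricci tensor (R_{ij} = R^k_{ikj}): R_{θθ} = 1, R_{θφ} = 0, R_{φφ} = sin(θ)^2
Inverse metric: g^{θθ} = 1/a^2, g^{φφ} = 1/(a^2*sin(θ)^2)
R = g^{ij} R_{ij} = (1/a^2)(1) + (1/(a^2*sin(θ)^2))(sin(θ)^2) = 2/a^2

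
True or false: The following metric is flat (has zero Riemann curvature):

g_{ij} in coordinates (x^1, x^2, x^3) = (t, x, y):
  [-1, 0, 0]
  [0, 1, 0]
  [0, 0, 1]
All metric components are constant, so every Christoffel symbol vanishes and R^i_{jkl} = 0.
True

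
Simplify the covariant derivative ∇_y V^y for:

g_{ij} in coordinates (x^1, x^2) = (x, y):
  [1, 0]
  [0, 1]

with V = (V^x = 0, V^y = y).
All Christoffel symbols are zero.
∇_y V^y = ∂_y V^y + Γ^y_{y j} V^j
  = (1) + (0)(0) + (0)(y)
  = 1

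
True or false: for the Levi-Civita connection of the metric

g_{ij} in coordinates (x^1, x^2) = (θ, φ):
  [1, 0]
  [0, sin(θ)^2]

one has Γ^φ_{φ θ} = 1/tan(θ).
Γ^φ_{φ θ} = (1/2) g^{φφ} (∂_φ g_{φθ} + ∂_θ g_{φφ} - ∂_φ g_{φθ}) = (1/2)(1/sin(θ)^2)((0) + (sin(2*θ)) - (0)) = 1/tan(θ)
This equals the proposed value 1/tan(θ).
True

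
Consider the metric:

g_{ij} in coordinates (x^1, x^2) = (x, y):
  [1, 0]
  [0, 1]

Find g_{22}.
With x^1 = x, x^2 = y, g_{22} = g_{yy} is the row-2, column-2 entry of the matrix.
g_{22} = 1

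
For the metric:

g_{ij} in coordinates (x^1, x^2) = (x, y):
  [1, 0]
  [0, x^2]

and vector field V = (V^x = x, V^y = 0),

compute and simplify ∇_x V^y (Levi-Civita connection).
Non-zero Christoffel symbols:
Γ^x_{y y} = -x
Γ^y_{x y} = 1/x
∇_x V^y = ∂_x V^y + Γ^y_{x j} V^j
  = (0) + (0)(x) + (1/x)(0)
  = 0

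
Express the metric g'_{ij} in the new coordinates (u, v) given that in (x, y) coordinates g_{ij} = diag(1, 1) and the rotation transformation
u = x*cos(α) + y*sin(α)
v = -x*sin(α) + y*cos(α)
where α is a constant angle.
Invert the transformation: x = u*cos(α) - v*sin(α), y = u*sin(α) + v*cos(α)
g'_{ij} = (∂x^k/∂x'^i)(∂x^l/∂x'^j) g_{kl}; with g_{kl} = δ_{kl} this is Σ_k (∂x^k/∂x'^i)(∂x^k/∂x'^j).
Jacobian: ∂x/∂u = cos(α), ∂x/∂v = -sin(α), ∂y/∂u = sin(α), ∂y/∂v = cos(α)
g'_{uu} = (cos(α))(cos(α)) + (sin(α))(sin(α)) = 1
g'_{uv} = (cos(α))(-sin(α)) + (sin(α))(cos(α)) = 0
g'_{vv} = (-sin(α))(-sin(α)) + (cos(α))(cos(α)) = 1
g'_{ij} = diag(1, 1)
The Euclidean metric is invariant under rotations.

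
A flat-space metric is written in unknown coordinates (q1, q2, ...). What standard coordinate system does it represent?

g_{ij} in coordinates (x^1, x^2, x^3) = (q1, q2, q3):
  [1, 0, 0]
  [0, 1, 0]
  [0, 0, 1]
All components are constant and the metric is the identity, i.e. orthonormal rectilinear coordinates.
Cartesian (3D) coordinates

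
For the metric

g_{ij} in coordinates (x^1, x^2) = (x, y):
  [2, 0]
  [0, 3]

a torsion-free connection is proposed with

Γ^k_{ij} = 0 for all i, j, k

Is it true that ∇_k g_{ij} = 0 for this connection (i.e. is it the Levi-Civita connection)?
Using ∇_k g_{ij} = ∂_k g_{ij} - Γ^m_{ki} g_{mj} - Γ^m_{kj} g_{im}:
e.g. ∇_y g_{yy} = (0) - (0) - (0) = 0
Every component ∇_k g_{ij} vanishes: the connection is metric compatible.
Yes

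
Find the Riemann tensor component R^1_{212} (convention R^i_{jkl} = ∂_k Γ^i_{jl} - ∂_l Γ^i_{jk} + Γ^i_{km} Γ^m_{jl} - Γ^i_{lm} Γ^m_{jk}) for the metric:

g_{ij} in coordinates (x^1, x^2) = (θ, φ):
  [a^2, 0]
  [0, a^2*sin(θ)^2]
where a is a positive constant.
Non-zero Christoffel symbols (Γ^k_{ij} = Γ^k_{ji}):
Γ^θ_{φ φ} = -sin(2*θ)/2
Γ^φ_{θ φ} = 1/tan(θ)
R^θ_{φ θ φ} = ∂_θ Γ^θ_{φ φ} - ∂_φ Γ^θ_{φ θ} + Γ^θ_{θ m} Γ^m_{φ φ} - Γ^θ_{φ m} Γ^m_{φ θ}
  = (-cos(2*θ)) - (0) + (0) - (-cos(θ)^2) = sin(θ)^2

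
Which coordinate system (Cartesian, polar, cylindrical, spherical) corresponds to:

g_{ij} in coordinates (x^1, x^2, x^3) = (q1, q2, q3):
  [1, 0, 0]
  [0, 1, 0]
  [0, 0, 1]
All components are constant and the metric is the identity, i.e. orthonormal rectilinear coordinates.
Cartesian (3D) coordinates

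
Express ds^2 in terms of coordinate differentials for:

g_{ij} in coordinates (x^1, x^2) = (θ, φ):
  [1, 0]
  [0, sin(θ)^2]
ds^2 = g_{ij} dx^i dx^j; only the non-zero components contribute.
ds^2 = dθ^2 + sin(θ)^2 dφ^2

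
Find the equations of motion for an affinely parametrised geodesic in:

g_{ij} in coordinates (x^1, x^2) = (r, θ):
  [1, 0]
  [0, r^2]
Geodesic equation: d^2x^k/dλ^2 + Γ^k_{ij} (dx^i/dλ)(dx^j/dλ) = 0.
Non-zero Christoffel symbols:
Γ^r_{θ θ} = -r
Γ^θ_{r θ} = 1/r
Substituting (the symmetric pair Γ^k_{ij}, Γ^k_{ji} combines into a factor 2):
d^2r/dλ^2 - r (dθ/dλ)^2 = 0
d^2θ/dλ^2 + (2/r) (dr/dλ)(dθ/dλ) = 0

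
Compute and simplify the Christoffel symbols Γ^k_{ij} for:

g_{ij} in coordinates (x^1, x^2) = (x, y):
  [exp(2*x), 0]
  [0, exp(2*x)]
Using Γ^k_{ij} = (1/2) g^{km} (∂_i g_{mj} + ∂_j g_{mi} - ∂_m g_{ij}); the metric is diagonal, so only the m = k term contributes.
Non-zero symbols (using the symmetry Γ^k_{ij} = Γ^k_{ji}):
Γ^x_{x x} = (1/2) g^{xx} (∂_x g_{xx} + ∂_x g_{xx} - ∂_x g_{xx}) = (1/2)(exp(-2*x))((2*exp(2*x)) + (2*exp(2*x)) - (2*exp(2*x))) = 1
Γ^x_{y y} = (1/2) g^{xx} (∂_y g_{xy} + ∂_y g_{xy} - ∂_x g_{yy}) = (1/2)(exp(-2*x))((0) + (0) - (2*exp(2*x))) = -1
Γ^y_{x y} = (1/2) g^{yy} (∂_x g_{yy} + ∂_y g_{yx} - ∂_y g_{xy}) = (1/2)(exp(-2*x))((2*exp(2*x)) + (0) - (0)) = 1
All other Christoffel symbols are zero.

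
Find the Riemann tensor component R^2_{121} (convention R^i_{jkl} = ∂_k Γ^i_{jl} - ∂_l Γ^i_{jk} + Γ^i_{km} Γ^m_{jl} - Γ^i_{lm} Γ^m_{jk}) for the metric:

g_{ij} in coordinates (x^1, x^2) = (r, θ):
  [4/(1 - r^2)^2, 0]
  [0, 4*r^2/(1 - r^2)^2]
Non-zero Christoffel symbols (Γ^k_{ij} = Γ^k_{ji}):
Γ^r_{r r} = 2*r/(1 - r^2)
Γ^r_{θ θ} = (r^3 + r)/(r^2 - 1)
Γ^θ_{r θ} = (-r^2 - 1)/(r^3 - r)
R^θ_{r θ r} = ∂_θ Γ^θ_{r r} - ∂_r Γ^θ_{r θ} + Γ^θ_{θ m} Γ^m_{r r} - Γ^θ_{r m} Γ^m_{r θ}
  = (0) - ((r^4 + 4*r^2 - 1)/(r^3 - r)^2) + (2*(r^2 + 1)/(r^2 - 1)^2) - ((r^2 + 1)^2/(r^3 - r)^2) = -4/(r^2 - 1)^2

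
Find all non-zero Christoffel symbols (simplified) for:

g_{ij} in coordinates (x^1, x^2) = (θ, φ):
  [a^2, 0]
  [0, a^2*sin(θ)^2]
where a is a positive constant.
Using Γ^k_{ij} = (1/2) g^{km} (∂_i g_{mj} + ∂_j g_{mi} - ∂_m g_{ij}); the metric is diagonal, so only the m = k term contributes.
Non-zero symbols (using the symmetry Γ^k_{ij} = Γ^k_{ji}):
Γ^θ_{φ φ} = (1/2) g^{θθ} (∂_φ g_{θφ} + ∂_φ g_{θφ} - ∂_θ g_{φφ}) = (1/2)(1/a^2)((0) + (0) - (a^2*sin(2*θ))) = -sin(2*θ)/2
Γ^φ_{θ φ} = (1/2) g^{φφ} (∂_θ g_{φφ} + ∂_φ g_{φθ} - ∂_φ g_{θφ}) = (1/2)(1/(a^2*sin(θ)^2))((a^2*sin(2*θ)) + (0) - (0)) = 1/tan(θ)
All other Christoffel symbols are zero.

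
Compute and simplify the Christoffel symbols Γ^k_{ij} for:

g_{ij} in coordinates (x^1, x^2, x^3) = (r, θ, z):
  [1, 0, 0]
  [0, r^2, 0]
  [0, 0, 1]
Using Γ^k_{ij} = (1/2) g^{km} (∂_i g_{mj} + ∂_j g_{mi} - ∂_m g_{ij}); the metric is diagonal, so only the m = k term contributes.
Non-zero symbols (using the symmetry Γ^k_{ij} = Γ^k_{ji}):
Γ^r_{θ θ} = (1/2) g^{rr} (∂_θ g_{rθ} + ∂_θ g_{rθ} - ∂_r g_{θθ}) = (1/2)(1)((0) + (0) - (2*r)) = -r
Γ^θ_{r θ} = (1/2) g^{θθ} (∂_r g_{θθ} + ∂_θ g_{θr} - ∂_θ g_{rθ}) = (1/2)(1/r^2)((2*r) + (0) - (0)) = 1/r
All other Christoffel symbols are zero.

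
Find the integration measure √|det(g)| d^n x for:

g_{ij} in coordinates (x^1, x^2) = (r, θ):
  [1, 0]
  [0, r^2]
det(g) = r^2
√|det(g)| = r
Volume element: dV = r dr dθ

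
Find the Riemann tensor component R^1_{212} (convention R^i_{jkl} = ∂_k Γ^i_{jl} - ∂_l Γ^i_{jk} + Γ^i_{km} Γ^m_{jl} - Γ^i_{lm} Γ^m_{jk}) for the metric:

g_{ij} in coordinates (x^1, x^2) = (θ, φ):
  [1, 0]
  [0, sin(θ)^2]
Non-zero Christoffel symbols (Γ^k_{ij} = Γ^k_{ji}):
Γ^θ_{φ φ} = -sin(2*θ)/2
Γ^φ_{θ φ} = 1/tan(θ)
R^θ_{φ θ φ} = ∂_θ Γ^θ_{φ φ} - ∂_φ Γ^θ_{φ θ} + Γ^θ_{θ m} Γ^m_{φ φ} - Γ^θ_{φ m} Γ^m_{φ θ}
  = (-cos(2*θ)) - (0) + (0) - (-cos(θ)^2) = sin(θ)^2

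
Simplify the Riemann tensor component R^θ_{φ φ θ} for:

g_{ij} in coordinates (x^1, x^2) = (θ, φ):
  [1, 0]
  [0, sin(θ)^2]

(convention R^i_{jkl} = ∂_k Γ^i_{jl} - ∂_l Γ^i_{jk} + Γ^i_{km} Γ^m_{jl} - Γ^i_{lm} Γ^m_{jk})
Non-zero Christoffel symbols (Γ^k_{ij} = Γ^k_{ji}):
Γ^θ_{φ φ} = -sin(2*θ)/2
Γ^φ_{θ φ} = 1/tan(θ)
R^θ_{φ φ θ} = ∂_φ Γ^θ_{φ θ} - ∂_θ Γ^θ_{φ φ} + Γ^θ_{φ m} Γ^m_{φ θ} - Γ^θ_{θ m} Γ^m_{φ φ}
  = (0) - (-cos(2*θ)) + (-cos(θ)^2) - (0) = -sin(θ)^2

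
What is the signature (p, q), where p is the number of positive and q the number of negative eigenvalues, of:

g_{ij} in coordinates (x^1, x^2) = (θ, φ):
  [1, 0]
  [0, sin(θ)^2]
The metric is diagonal, so its eigenvalues are the diagonal entries: 1, sin(θ)^2 (at a generic point, where coordinate-dependent entries are positive).
2 positive, 0 negative.
(2, 0) - Riemannian (positive definite)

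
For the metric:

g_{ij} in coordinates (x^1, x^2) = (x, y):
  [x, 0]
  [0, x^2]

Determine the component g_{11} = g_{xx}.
With x^1 = x, x^2 = y, g_{11} = g_{xx} is the row-1, column-1 entry of the matrix.
g_{11} = x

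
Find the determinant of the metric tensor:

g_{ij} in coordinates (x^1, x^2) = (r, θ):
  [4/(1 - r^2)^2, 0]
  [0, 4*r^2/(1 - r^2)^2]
For a 2×2 metric: det(g) = g_{11}·g_{22} - g_{12}·g_{21}
= (4/(1 - r^2)^2)·(4*r^2/(1 - r^2)^2) - (0)·(0)
= 16*r^2/(1 - r^2)^4 - 0
det(g) = 16*r^2/(1 - r^2)^4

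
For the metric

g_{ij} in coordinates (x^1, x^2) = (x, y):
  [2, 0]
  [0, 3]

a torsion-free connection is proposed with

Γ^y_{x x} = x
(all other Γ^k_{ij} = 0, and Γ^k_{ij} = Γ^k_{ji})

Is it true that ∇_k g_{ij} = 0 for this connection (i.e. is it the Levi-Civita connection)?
Using ∇_k g_{ij} = ∂_k g_{ij} - Γ^m_{ki} g_{mj} - Γ^m_{kj} g_{im}:
∇_x g_{xy} = (0) - (3*x) - (0) = -3*x ≠ 0
So the connection is not metric compatible (it is not the Levi-Civita connection).
No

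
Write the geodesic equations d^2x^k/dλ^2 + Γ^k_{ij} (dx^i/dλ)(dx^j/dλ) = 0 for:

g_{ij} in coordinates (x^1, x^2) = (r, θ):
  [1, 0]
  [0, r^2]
Geodesic equation: d^2x^k/dλ^2 + Γ^k_{ij} (dx^i/dλ)(dx^j/dλ) = 0.
Non-zero Christoffel symbols:
Γ^r_{θ θ} = -r
Γ^θ_{r θ} = 1/r
Substituting (the symmetric pair Γ^k_{ij}, Γ^k_{ji} combines into a factor 2):
d^2r/dλ^2 - r (dθ/dλ)^2 = 0
d^2θ/dλ^2 + (2/r) (dr/dλ)(dθ/dλ) = 0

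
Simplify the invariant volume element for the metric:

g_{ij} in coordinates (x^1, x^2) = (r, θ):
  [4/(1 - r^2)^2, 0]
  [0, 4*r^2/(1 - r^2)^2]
det(g) = 16*r^2/(1 - r^2)^4
√|det(g)| = 4*r/(r^2 - 1)^2
Volume element: dV = 4*r/(r^2 - 1)^2 dr dθ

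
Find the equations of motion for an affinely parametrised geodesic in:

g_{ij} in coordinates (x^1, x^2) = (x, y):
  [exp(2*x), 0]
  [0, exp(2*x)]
Geodesic equation: d^2x^k/dλ^2 + Γ^k_{ij} (dx^i/dλ)(dx^j/dλ) = 0.
Non-zero Christoffel symbols:
Γ^x_{x x} = 1
Γ^x_{y y} = -1
Γ^y_{x y} = 1
Substituting (the symmetric pair Γ^k_{ij}, Γ^k_{ji} combines into a factor 2):
d^2x/dλ^2 + (dx/dλ)^2 - (dy/dλ)^2 = 0
d^2y/dλ^2 + 2 (dx/dλ)(dy/dλ) = 0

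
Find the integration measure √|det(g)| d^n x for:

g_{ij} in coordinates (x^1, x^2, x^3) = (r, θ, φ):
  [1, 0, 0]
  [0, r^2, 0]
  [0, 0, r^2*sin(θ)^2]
det(g) = r^4*sin(θ)^2
√|det(g)| = r^2*sin(θ) (taking 0 < θ < π so that |sin(θ)| = sin(θ))
Volume element: dV = r^2*sin(θ) dr dθ dφ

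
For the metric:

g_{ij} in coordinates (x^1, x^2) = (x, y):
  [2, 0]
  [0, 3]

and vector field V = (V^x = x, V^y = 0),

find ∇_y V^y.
All Christoffel symbols are zero.
∇_y V^y = ∂_y V^y + Γ^y_{y j} V^j
  = (0) + (0)(x) + (0)(0)
  = 0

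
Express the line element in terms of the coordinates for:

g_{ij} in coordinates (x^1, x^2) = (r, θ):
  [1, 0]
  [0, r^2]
ds^2 = g_{ij} dx^i dx^j; only the non-zero components contribute.
ds^2 = dr^2 + r^2 dθ^2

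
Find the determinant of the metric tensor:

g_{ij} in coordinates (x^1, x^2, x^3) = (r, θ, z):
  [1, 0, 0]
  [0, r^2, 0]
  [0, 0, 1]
Diagonal metric: det(g) = g_{11}·g_{22}·g_{33}
= (1)·(r^2)·(1)
det(g) = r^2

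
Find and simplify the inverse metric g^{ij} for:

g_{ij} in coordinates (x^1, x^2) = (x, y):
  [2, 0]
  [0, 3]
The metric is diagonal, so g^{ij} is diagonal with entries 1/g_{ii}: diag(1/2, 1/3).
g^{ij}:
  [1/2, 0]
  [0, 1/3]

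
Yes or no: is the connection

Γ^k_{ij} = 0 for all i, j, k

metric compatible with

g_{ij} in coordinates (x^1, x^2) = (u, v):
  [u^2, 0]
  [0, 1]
Using ∇_k g_{ij} = ∂_k g_{ij} - Γ^m_{ki} g_{mj} - Γ^m_{kj} g_{im}:
∇_u g_{uu} = (2*u) - (0) - (0) = 2*u ≠ 0
So the connection is not metric compatible (it is not the Levi-Civita connection).
No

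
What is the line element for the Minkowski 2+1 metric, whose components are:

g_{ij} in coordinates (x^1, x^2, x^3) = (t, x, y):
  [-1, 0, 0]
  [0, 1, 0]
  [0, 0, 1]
ds^2 = g_{ij} dx^i dx^j; only the non-zero components contribute.
ds^2 = -dt^2 + dx^2 + dy^2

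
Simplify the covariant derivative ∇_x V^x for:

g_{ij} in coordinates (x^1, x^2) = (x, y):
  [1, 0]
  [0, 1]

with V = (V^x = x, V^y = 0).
All Christoffel symbols are zero.
∇_x V^x = ∂_x V^x + Γ^x_{x j} V^j
  = (1) + (0)(x) + (0)(0)
  = 1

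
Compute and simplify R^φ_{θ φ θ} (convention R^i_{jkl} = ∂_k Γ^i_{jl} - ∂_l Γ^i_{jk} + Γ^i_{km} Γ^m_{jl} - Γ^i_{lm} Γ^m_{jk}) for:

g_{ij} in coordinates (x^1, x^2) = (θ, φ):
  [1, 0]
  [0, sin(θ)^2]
Non-zero Christoffel symbols (Γ^k_{ij} = Γ^k_{ji}):
Γ^θ_{φ φ} = -sin(2*θ)/2
Γ^φ_{θ φ} = 1/tan(θ)
R^φ_{θ φ θ} = ∂_φ Γ^φ_{θ θ} - ∂_θ Γ^φ_{θ φ} + Γ^φ_{φ m} Γ^m_{θ θ} - Γ^φ_{θ m} Γ^m_{θ φ}
  = (0) - (-1/sin(θ)^2) + (0) - (1/tan(θ)^2) = 1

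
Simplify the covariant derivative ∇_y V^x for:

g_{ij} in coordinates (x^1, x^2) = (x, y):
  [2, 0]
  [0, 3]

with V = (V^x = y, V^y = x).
All Christoffel symbols are zero.
∇_y V^x = ∂_y V^x + Γ^x_{y j} V^j
  = (1) + (0)(y) + (0)(x)
  = 1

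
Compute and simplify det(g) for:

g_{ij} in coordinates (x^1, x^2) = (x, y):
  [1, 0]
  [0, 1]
For a 2×2 metric: det(g) = g_{11}·g_{22} - g_{12}·g_{21}
= (1)·(1) - (0)·(0)
= 1 - 0
det(g) = 1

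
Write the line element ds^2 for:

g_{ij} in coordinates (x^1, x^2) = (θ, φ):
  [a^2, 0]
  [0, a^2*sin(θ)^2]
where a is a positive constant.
ds^2 = g_{ij} dx^i dx^j; only the non-zero components contribute.
ds^2 = a^2 dθ^2 + a^2*sin(θ)^2 dφ^2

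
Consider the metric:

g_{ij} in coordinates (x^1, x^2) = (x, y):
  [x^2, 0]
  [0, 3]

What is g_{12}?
With x^1 = x, x^2 = y, g_{12} = g_{xy} is the row-1, column-2 entry of the matrix.
g_{12} = 0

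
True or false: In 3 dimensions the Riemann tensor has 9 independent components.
n^2(n^2-1)/12 = 9·8/12 = 6 independent components for n = 3.
False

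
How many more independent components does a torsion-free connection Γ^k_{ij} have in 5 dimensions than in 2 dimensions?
Independent components in n dimensions: n × n(n+1)/2 = n^2(n+1)/2.
5D: 5 × 15 = 75
2D: 2 × 3 = 6
Difference = 75 - 6 = 69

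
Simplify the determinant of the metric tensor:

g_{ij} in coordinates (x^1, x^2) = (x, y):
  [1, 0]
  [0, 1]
For a 2×2 metric: det(g) = g_{11}·g_{22} - g_{12}·g_{21}
= (1)·(1) - (0)·(0)
= 1 - 0
det(g) = 1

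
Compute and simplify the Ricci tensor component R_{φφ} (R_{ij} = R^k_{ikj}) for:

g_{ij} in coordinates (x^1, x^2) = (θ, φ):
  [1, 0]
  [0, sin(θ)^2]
Non-zero Christoffel symbols (Γ^k_{ij} = Γ^k_{ji}):
Γ^θ_{φ φ} = -sin(2*θ)/2
Γ^φ_{θ φ} = 1/tan(θ)
R^θ_{φ θ φ} = ∂_θ Γ^θ_{φ φ} - ∂_φ Γ^θ_{φ θ} + Γ^θ_{θ m} Γ^m_{φ φ} - Γ^θ_{φ m} Γ^m_{φ θ}
  = (-cos(2*θ)) - (0) + (0) - (-cos(θ)^2) = sin(θ)^2
R^φ_{φ φ φ} = 0 (a repeated index in an antisymmetric pair)
R_{φφ} = R^θ_{φ θ φ} + R^φ_{φ φ φ} = (sin(θ)^2) + (0) = sin(θ)^2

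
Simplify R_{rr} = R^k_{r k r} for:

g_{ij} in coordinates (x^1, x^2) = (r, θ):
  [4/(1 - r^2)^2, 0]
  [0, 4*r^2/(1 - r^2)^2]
Non-zero Christoffel symbols (Γ^k_{ij} = Γ^k_{ji}):
Γ^r_{r r} = 2*r/(1 - r^2)
Γ^r_{θ θ} = (r^3 + r)/(r^2 - 1)
Γ^θ_{r θ} = (-r^2 - 1)/(r^3 - r)
R^r_{r r r} = 0 (a repeated index in an antisymmetric pair)
R^θ_{r θ r} = ∂_θ Γ^θ_{r r} - ∂_r Γ^θ_{r θ} + Γ^θ_{θ m} Γ^m_{r r} - Γ^θ_{r m} Γ^m_{r θ}
  = (0) - ((r^4 + 4*r^2 - 1)/(r^3 - r)^2) + (2*(r^2 + 1)/(r^2 - 1)^2) - ((r^2 + 1)^2/(r^3 - r)^2) = -4/(r^2 - 1)^2
R_{rr} = R^r_{r r r} + R^θ_{r θ r} = (0) + (-4/(r^2 - 1)^2) = -4/(r^2 - 1)^2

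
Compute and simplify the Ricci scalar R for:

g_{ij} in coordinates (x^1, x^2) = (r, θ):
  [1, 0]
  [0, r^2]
Non-zero Christoffel symbols (Γ^k_{ij} = Γ^k_{ji}):
Γ^r_{θ θ} = -r
Γ^θ_{r θ} = 1/r
Ricci tensor (R_{ij} = R^k_{ikj}): R_{rr} = 0, R_{rθ} = 0, R_{θθ} = 0
Inverse metric: g^{rr} = 1, g^{θθ} = 1/r^2
R = g^{ij} R_{ij} = (1)(0) + (1/r^2)(0) = 0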